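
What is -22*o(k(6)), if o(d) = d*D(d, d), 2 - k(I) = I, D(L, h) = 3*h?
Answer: -1056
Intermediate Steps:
k(I) = 2 - I
o(d) = 3*d² (o(d) = d*(3*d) = 3*d²)
-22*o(k(6)) = -66*(2 - 1*6)² = -66*(2 - 6)² = -66*(-4)² = -66*16 = -22*48 = -1056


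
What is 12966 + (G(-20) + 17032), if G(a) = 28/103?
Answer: 3089822/103 ≈ 29998.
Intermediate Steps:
G(a) = 28/103 (G(a) = 28*(1/103) = 28/103)
12966 + (G(-20) + 17032) = 12966 + (28/103 + 17032) = 12966 + 1754324/103 = 3089822/103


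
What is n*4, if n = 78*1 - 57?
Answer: 84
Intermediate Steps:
n = 21 (n = 78 - 57 = 21)
n*4 = 21*4 = 84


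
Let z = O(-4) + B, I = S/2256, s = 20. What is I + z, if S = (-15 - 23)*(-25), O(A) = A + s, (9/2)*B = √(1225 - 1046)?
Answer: 18523/1128 + 2*√179/9 ≈ 19.394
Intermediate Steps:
B = 2*√179/9 (B = 2*√(1225 - 1046)/9 = 2*√179/9 ≈ 2.9731)
O(A) = 20 + A (O(A) = A + 20 = 20 + A)
S = 950 (S = -38*(-25) = 950)
I = 475/1128 (I = 950/2256 = 950*(1/2256) = 475/1128 ≈ 0.42110)
z = 16 + 2*√179/9 (z = (20 - 4) + 2*√179/9 = 16 + 2*√179/9 ≈ 18.973)
I + z = 475/1128 + (16 + 2*√179/9) = 18523/1128 + 2*√179/9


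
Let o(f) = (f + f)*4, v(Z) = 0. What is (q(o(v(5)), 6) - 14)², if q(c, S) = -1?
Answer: 225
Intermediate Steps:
o(f) = 8*f (o(f) = (2*f)*4 = 8*f)
(q(o(v(5)), 6) - 14)² = (-1 - 14)² = (-15)² = 225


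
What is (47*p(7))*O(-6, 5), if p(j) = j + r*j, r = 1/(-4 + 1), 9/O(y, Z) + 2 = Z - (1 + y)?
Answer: 987/4 ≈ 246.75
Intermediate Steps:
O(y, Z) = 9/(-3 + Z - y) (O(y, Z) = 9/(-2 + (Z - (1 + y))) = 9/(-2 + (Z + (-1 - y))) = 9/(-2 + (-1 + Z - y)) = 9/(-3 + Z - y))
r = -⅓ (r = 1/(-3) = -⅓ ≈ -0.33333)
p(j) = 2*j/3 (p(j) = j - j/3 = 2*j/3)
(47*p(7))*O(-6, 5) = (47*((⅔)*7))*(-9/(3 - 6 - 1*5)) = (47*(14/3))*(-9/(3 - 6 - 5)) = 658*(-9/(-8))/3 = 658*(-9*(-⅛))/3 = (658/3)*(9/8) = 987/4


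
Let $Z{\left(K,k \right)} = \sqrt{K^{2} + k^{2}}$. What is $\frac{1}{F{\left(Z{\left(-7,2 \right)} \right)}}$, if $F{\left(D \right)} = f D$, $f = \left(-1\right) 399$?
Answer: $- \frac{\sqrt{53}}{21147} \approx -0.00034426$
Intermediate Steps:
$f = -399$
$F{\left(D \right)} = - 399 D$
$\frac{1}{F{\left(Z{\left(-7,2 \right)} \right)}} = \frac{1}{\left(-399\right) \sqrt{\left(-7\right)^{2} + 2^{2}}} = \frac{1}{\left(-399\right) \sqrt{49 + 4}} = \frac{1}{\left(-399\right) \sqrt{53}} = - \frac{\sqrt{53}}{21147}$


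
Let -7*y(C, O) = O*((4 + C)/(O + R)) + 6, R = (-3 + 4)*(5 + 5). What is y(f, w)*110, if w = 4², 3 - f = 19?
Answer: 1980/91 ≈ 21.758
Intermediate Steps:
R = 10 (R = 1*10 = 10)
f = -16 (f = 3 - 1*19 = 3 - 19 = -16)
w = 16
y(C, O) = -6/7 - O*(4 + C)/(7*(10 + O)) (y(C, O) = -(O*((4 + C)/(O + 10)) + 6)/7 = -(O*((4 + C)/(10 + O)) + 6)/7 = -(O*(4 + C)/(10 + O) + 6)/7 = -(6 + O*(4 + C)/(10 + O))/7 = -6/7 - O*(4 + C)/(7*(10 + O)))
y(f, w)*110 = ((-60 - 10*16 - 1*(-16)*16)/(7*(10 + 16)))*110 = ((⅐)*(-60 - 160 + 256)/26)*110 = ((⅐)*(1/26)*36)*110 = (18/91)*110 = 1980/91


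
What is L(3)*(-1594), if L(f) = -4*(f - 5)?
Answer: -12752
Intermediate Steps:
L(f) = 20 - 4*f (L(f) = -4*(-5 + f) = 20 - 4*f)
L(3)*(-1594) = (20 - 4*3)*(-1594) = (20 - 12)*(-1594) = 8*(-1594) = -12752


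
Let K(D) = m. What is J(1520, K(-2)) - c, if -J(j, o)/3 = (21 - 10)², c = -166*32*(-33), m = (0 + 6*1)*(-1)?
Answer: -175659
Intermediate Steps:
m = -6 (m = (0 + 6)*(-1) = 6*(-1) = -6)
K(D) = -6
c = 175296 (c = -5312*(-33) = 175296)
J(j, o) = -363 (J(j, o) = -3*(21 - 10)² = -3*11² = -3*121 = -363)
J(1520, K(-2)) - c = -363 - 1*175296 = -363 - 175296 = -175659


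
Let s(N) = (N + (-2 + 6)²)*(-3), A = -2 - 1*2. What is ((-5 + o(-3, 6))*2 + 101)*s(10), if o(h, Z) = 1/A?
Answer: -7059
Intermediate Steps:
A = -4 (A = -2 - 2 = -4)
s(N) = -48 - 3*N (s(N) = (N + 4²)*(-3) = (N + 16)*(-3) = (16 + N)*(-3) = -48 - 3*N)
o(h, Z) = -¼ (o(h, Z) = 1/(-4) = -¼)
((-5 + o(-3, 6))*2 + 101)*s(10) = ((-5 - ¼)*2 + 101)*(-48 - 3*10) = (-21/4*2 + 101)*(-48 - 30) = (-21/2 + 101)*(-78) = (181/2)*(-78) = -7059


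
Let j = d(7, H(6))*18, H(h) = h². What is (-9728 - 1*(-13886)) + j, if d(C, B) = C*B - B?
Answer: 8046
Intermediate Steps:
d(C, B) = -B + B*C (d(C, B) = B*C - B = -B + B*C)
j = 3888 (j = (6²*(-1 + 7))*18 = (36*6)*18 = 216*18 = 3888)
(-9728 - 1*(-13886)) + j = (-9728 - 1*(-13886)) + 3888 = (-9728 + 13886) + 3888 = 4158 + 3888 = 8046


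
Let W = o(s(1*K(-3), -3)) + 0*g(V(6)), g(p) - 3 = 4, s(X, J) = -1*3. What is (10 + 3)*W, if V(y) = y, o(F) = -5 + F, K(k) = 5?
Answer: -104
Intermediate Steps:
s(X, J) = -3
g(p) = 7 (g(p) = 3 + 4 = 7)
W = -8 (W = (-5 - 3) + 0*7 = -8 + 0 = -8)
(10 + 3)*W = (10 + 3)*(-8) = 13*(-8) = -104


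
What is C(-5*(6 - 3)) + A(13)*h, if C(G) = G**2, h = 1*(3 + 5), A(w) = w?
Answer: 329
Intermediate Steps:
h = 8 (h = 1*8 = 8)
C(-5*(6 - 3)) + A(13)*h = (-5*(6 - 3))**2 + 13*8 = (-5*3)**2 + 104 = (-15)**2 + 104 = 225 + 104 = 329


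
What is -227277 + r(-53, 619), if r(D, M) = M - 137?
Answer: -226795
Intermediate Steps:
r(D, M) = -137 + M
-227277 + r(-53, 619) = -227277 + (-137 + 619) = -227277 + 482 = -226795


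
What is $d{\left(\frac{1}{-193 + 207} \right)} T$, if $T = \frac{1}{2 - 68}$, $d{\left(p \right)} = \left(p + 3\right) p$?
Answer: $- \frac{43}{12936} \approx -0.0033241$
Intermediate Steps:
$d{\left(p \right)} = p \left(3 + p\right)$ ($d{\left(p \right)} = \left(3 + p\right) p = p \left(3 + p\right)$)
$T = - \frac{1}{66}$ ($T = \frac{1}{-66} = - \frac{1}{66} \approx -0.015152$)
$d{\left(\frac{1}{-193 + 207} \right)} T = \frac{3 + \frac{1}{-193 + 207}}{-193 + 207} \left(- \frac{1}{66}\right) = \frac{3 + \frac{1}{14}}{14} \left(- \frac{1}{66}\right) = \frac{1}{14} \cdot \frac{43}{14} \left(- \frac{1}{66}\right) = \frac{43}{196} \left(- \frac{1}{66}\right) = - \frac{43}{12936}$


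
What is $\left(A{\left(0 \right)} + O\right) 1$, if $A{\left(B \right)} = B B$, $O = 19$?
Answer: $19$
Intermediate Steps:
$A{\left(B \right)} = B^{2}$
$\left(A{\left(0 \right)} + O\right) 1 = \left(0^{2} + 19\right) 1 = \left(0 + 19\right) 1 = 19 \cdot 1 = 19$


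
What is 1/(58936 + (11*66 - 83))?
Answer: 1/59579 ≈ 1.6784e-5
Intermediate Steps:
1/(58936 + (11*66 - 83)) = 1/(58936 + (726 - 83)) = 1/(58936 + 643) = 1/59579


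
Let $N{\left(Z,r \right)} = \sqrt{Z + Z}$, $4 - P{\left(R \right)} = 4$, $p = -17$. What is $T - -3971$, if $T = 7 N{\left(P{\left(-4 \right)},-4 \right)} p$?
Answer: $3971$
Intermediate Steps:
$P{\left(R \right)} = 0$ ($P{\left(R \right)} = 4 - 4 = 0$)
$N{\left(Z,r \right)} = \sqrt{2} \sqrt{Z}$ ($N{\left(Z,r \right)} = \sqrt{2 Z} = \sqrt{2} \sqrt{Z}$)
$T = 0$ ($T = 7 \sqrt{2} \sqrt{0} \left(-17\right) = 7 \sqrt{2} \cdot 0 \left(-17\right) = 7 \cdot 0 \left(-17\right) = 0 \left(-17\right) = 0$)
$T - -3971 = 0 - -3971 = 0 + 3971 = 3971$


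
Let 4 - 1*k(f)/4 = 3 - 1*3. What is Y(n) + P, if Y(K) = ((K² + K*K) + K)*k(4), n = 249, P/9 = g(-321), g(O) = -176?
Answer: 1986432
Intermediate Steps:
P = -1584 (P = 9*(-176) = -1584)
k(f) = 16 (k(f) = 16 - 4*(3 - 1*3) = 16 - 4*(3 - 3) = 16 - 4*0 = 16 + 0 = 16)
Y(K) = 16*K + 32*K² (Y(K) = ((K² + K*K) + K)*16 = ((K² + K²) + K)*16 = (2*K² + K)*16 = (K + 2*K²)*16 = 16*K + 32*K²)
Y(n) + P = 16*249*(1 + 2*249) - 1584 = 16*249*(1 + 498) - 1584 = 16*249*499 - 1584 = 1988016 - 1584 = 1986432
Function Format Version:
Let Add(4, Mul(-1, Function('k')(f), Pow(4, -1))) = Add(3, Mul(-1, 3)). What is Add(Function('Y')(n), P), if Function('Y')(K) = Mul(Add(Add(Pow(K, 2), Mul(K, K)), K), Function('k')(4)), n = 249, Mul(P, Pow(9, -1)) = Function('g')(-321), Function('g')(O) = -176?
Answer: 1986432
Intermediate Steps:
P = -1584 (P = Mul(9, -176) = -1584)
Function('k')(f) = 16 (Function('k')(f) = Add(16, Mul(-4, Add(3, Mul(-1, 3)))) = Add(16, Mul(-4, Add(3, -3))) = Add(16, Mul(-4, 0)) = Add(16, 0) = 16)
Function('Y')(K) = Add(Mul(16, K), Mul(32, Pow(K, 2))) (Function('Y')(K) = Mul(Add(Add(Pow(K, 2), Mul(K, K)), K), 16) = Mul(Add(Add(Pow(K, 2), Pow(K, 2)), K), 16) = Mul(Add(Mul(2, Pow(K, 2)), K), 16) = Mul(Add(K, Mul(2, Pow(K, 2))), 16) = Add(Mul(16, K), Mul(32, Pow(K, 2))))
Add(Function('Y')(n), P) = Add(Mul(16, 249, Add(1, Mul(2, 249))), -1584) = Add(Mul(16, 249, Add(1, 498)), -1584) = Add(Mul(16, 249, 499), -1584) = Add(1988016, -1584) = 1986432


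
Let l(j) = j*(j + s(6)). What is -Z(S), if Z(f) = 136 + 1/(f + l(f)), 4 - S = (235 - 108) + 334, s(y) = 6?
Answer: -27968401/205650 ≈ -136.00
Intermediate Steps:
l(j) = j*(6 + j) (l(j) = j*(j + 6) = j*(6 + j))
S = -457 (S = 4 - ((235 - 108) + 334) = 4 - (127 + 334) = 4 - 1*461 = 4 - 461 = -457)
Z(f) = 136 + 1/(f + f*(6 + f))
-Z(S) = -(1 + 136*(-457)² + 952*(-457))/((-457)*(7 - 457)) = -(-1)*(1 + 136*208849 - 435064)/(457*(-450)) = -(-1)*(-1)*(1 + 28403464 - 435064)/(457*450) = -(-1)*(-1)*27968401/(457*450) = -1*27968401/205650 = -27968401/205650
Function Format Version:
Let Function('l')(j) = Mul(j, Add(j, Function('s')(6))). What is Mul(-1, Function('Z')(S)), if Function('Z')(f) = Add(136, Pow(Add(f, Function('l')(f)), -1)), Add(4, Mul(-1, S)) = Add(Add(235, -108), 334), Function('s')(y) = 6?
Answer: Rational(-27968401, 205650) ≈ -136.00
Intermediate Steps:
Function('l')(j) = Mul(j, Add(6, j)) (Function('l')(j) = Mul(j, Add(j, 6)) = Mul(j, Add(6, j)))
S = -457 (S = Add(4, Mul(-1, Add(Add(235, -108), 334))) = Add(4, Mul(-1, Add(127, 334))) = Add(4, Mul(-1, 461)) = Add(4, -461) = -457)
Function('Z')(f) = Add(136, Pow(Add(f, Mul(f, Add(6, f))), -1))
Mul(-1, Function('Z')(S)) = Mul(-1, Mul(Pow(-457, -1), Pow(Add(7, -457), -1), Add(1, Mul(136, Pow(-457, 2)), Mul(952, -457)))) = Mul(-1, Mul(Rational(-1, 457), Pow(-450, -1), Add(1, Mul(136, 208849), -435064))) = Mul(-1, Mul(Rational(-1, 457), Rational(-1, 450), Add(1, 28403464, -435064))) = Mul(-1, Mul(Rational(-1, 457), Rational(-1, 450), 27968401)) = Mul(-1, Rational(27968401, 205650)) = Rational(-27968401, 205650)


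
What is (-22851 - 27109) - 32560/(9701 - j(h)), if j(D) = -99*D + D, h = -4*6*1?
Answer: -367188600/7349 ≈ -49964.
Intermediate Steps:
h = -24 (h = -24*1 = -24)
j(D) = -98*D
(-22851 - 27109) - 32560/(9701 - j(h)) = (-22851 - 27109) - 32560/(9701 - (-98)*(-24)) = -49960 - 32560/(9701 - 1*2352) = -49960 - 32560/(9701 - 2352) = -49960 - 32560/7349 = -367188600/7349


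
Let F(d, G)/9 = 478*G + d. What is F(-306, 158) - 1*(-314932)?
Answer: 991894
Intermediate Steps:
F(d, G) = 9*d + 4302*G (F(d, G) = 9*(478*G + d) = 9*(d + 478*G) = 9*d + 4302*G)
F(-306, 158) - 1*(-314932) = (9*(-306) + 4302*158) - 1*(-314932) = (-2754 + 679716) + 314932 = 676962 + 314932 = 991894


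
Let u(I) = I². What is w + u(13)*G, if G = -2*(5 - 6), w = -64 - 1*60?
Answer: 214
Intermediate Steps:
w = -124 (w = -64 - 60 = -124)
G = 2 (G = -2*(-1) = 2)
w + u(13)*G = -124 + 13²*2 = -124 + 169*2 = -124 + 338 = 214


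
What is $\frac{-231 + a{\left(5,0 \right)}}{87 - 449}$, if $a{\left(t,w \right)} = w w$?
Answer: $\frac{231}{362} \approx 0.63812$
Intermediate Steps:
$a{\left(t,w \right)} = w^{2}$
$\frac{-231 + a{\left(5,0 \right)}}{87 - 449} = \frac{-231 + 0^{2}}{87 - 449} = \frac{-231 + 0}{-362} = \left(-231\right) \left(- \frac{1}{362}\right) = \frac{231}{362}$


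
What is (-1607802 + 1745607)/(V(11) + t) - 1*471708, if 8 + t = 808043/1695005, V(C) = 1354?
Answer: -358779468512753/760761591 ≈ -4.7161e+5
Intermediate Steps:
t = -12751997/1695005 (t = -8 + 808043/1695005 = -12751997/1695005 ≈ -7.5233)
(-1607802 + 1745607)/(V(11) + t) - 1*471708 = (-1607802 + 1745607)/(1354 - 12751997/1695005) - 1*471708 = 137805/(2282284773/1695005) - 471708 = 137805*(1695005/2282284773) - 471708 = 77860054675/760761591 - 471708 = -358779468512753/760761591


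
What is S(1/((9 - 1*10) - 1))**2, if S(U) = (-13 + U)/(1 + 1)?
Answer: 729/16 ≈ 45.563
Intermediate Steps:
S(U) = -13/2 + U/2 (S(U) = (-13 + U)/2 = (-13 + U)*(1/2) = -13/2 + U/2)
S(1/((9 - 1*10) - 1))**2 = (-13/2 + 1/(2*((9 - 1*10) - 1)))**2 = (-13/2 + 1/(2*((9 - 10) - 1)))**2 = (-13/2 + 1/(2*(-1 - 1)))**2 = (-13/2 + (1/2)/(-2))**2 = (-13/2 + (1/2)*(-1/2))**2 = (-13/2 - 1/4)**2 = (-27/4)**2 = 729/16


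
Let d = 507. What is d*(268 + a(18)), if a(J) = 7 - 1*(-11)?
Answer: 145002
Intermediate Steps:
a(J) = 18 (a(J) = 7 + 11 = 18)
d*(268 + a(18)) = 507*(268 + 18) = 507*286 = 145002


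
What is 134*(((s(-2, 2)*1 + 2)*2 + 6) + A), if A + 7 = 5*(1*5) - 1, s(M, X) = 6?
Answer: 5226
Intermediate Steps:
A = 17 (A = -7 + (5*(1*5) - 1) = -7 + (5*5 - 1) = -7 + (25 - 1) = -7 + 24 = 17)
134*(((s(-2, 2)*1 + 2)*2 + 6) + A) = 134*(((6*1 + 2)*2 + 6) + 17) = 134*(((6 + 2)*2 + 6) + 17) = 134*((8*2 + 6) + 17) = 134*((16 + 6) + 17) = 134*(22 + 17) = 134*39 = 5226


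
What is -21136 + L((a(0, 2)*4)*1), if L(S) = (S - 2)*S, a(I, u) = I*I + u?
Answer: -21088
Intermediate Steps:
a(I, u) = u + I**2 (a(I, u) = I**2 + u = u + I**2)
L(S) = S*(-2 + S) (L(S) = (-2 + S)*S = S*(-2 + S))
-21136 + L((a(0, 2)*4)*1) = -21136 + (((2 + 0**2)*4)*1)*(-2 + ((2 + 0**2)*4)*1) = -21136 + (((2 + 0)*4)*1)*(-2 + ((2 + 0)*4)*1) = -21136 + ((2*4)*1)*(-2 + (2*4)*1) = -21136 + (8*1)*(-2 + 8*1) = -21136 + 8*(-2 + 8) = -21136 + 8*6 = -21136 + 48 = -21088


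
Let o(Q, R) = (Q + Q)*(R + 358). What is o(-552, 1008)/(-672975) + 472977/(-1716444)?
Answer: 28027230961/14260788900 ≈ 1.9653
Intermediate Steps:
o(Q, R) = 2*Q*(358 + R) (o(Q, R) = (2*Q)*(358 + R) = 2*Q*(358 + R))
o(-552, 1008)/(-672975) + 472977/(-1716444) = (2*(-552)*(358 + 1008))/(-672975) + 472977/(-1716444) = (2*(-552)*1366)*(-1/672975) + 472977*(-1/1716444) = -1508064*(-1/672975) - 52553/190716 = 502688/224325 - 52553/190716 = 28027230961/14260788900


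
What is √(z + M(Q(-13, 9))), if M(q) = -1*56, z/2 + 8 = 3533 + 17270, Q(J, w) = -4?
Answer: √41534 ≈ 203.80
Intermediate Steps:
z = 41590 (z = -16 + 2*(3533 + 17270) = -16 + 2*20803 = -16 + 41606 = 41590)
M(q) = -56
√(z + M(Q(-13, 9))) = √(41590 - 56) = √41534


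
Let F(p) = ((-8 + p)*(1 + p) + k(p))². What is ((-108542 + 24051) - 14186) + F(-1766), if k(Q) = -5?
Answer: 9803818422348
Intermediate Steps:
F(p) = (-5 + (1 + p)*(-8 + p))² (F(p) = ((-8 + p)*(1 + p) - 5)² = ((1 + p)*(-8 + p) - 5)² = (-5 + (1 + p)*(-8 + p))²)
((-108542 + 24051) - 14186) + F(-1766) = ((-108542 + 24051) - 14186) + (13 - 1*(-1766)² + 7*(-1766))² = (-84491 - 14186) + (13 - 1*3118756 - 12362)² = -98677 + (13 - 3118756 - 12362)² = -98677 + (-3131105)² = -98677 + 9803818521025 = 9803818422348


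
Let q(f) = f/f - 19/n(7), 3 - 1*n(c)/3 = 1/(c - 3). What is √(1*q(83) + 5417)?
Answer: √5897694/33 ≈ 73.591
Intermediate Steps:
n(c) = 9 - 3/(-3 + c) (n(c) = 9 - 3/(c - 3) = 9 - 3/(-3 + c))
q(f) = -43/33 (q(f) = f/f - 19*(-3 + 7)/(3*(-10 + 3*7)) = 1 - 19*4/(3*(-10 + 21)) = 1 - 19/(3*(¼)*11) = 1 - 19/33/4 = 1 - 19*4/33 = 1 - 76/33 = -43/33)
√(1*q(83) + 5417) = √(1*(-43/33) + 5417) = √(-43/33 + 5417) = √(178718/33) = √5897694/33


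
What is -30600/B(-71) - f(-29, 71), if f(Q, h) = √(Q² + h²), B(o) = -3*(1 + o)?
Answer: -1020/7 - √5882 ≈ -222.41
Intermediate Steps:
B(o) = -3 - 3*o
-30600/B(-71) - f(-29, 71) = -30600/(-3 - 3*(-71)) - √((-29)² + 71²) = -30600/(-3 + 213) - √(841 + 5041) = -30600/210 - √5882 = -30600*1/210 - √5882 = -1020/7 - √5882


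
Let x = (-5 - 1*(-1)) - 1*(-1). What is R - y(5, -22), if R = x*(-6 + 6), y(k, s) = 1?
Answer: -1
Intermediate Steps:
x = -3 (x = (-5 + 1) + 1 = -4 + 1 = -3)
R = 0 (R = -3*(-6 + 6) = -3*0 = 0)
R - y(5, -22) = 0 - 1*1 = 0 - 1 = -1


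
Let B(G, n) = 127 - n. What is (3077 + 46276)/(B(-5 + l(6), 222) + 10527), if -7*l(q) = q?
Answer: 49353/10432 ≈ 4.7309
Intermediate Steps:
l(q) = -q/7
(3077 + 46276)/(B(-5 + l(6), 222) + 10527) = (3077 + 46276)/((127 - 1*222) + 10527) = 49353/((127 - 222) + 10527) = 49353/(-95 + 10527) = 49353/10432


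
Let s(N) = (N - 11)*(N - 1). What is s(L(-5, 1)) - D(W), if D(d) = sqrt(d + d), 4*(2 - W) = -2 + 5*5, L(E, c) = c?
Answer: -I*sqrt(30)/2 ≈ -2.7386*I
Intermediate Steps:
s(N) = (-1 + N)*(-11 + N) (s(N) = (-11 + N)*(-1 + N) = (-1 + N)*(-11 + N))
W = -15/4 (W = 2 - (-2 + 5*5)/4 = 2 - (-2 + 25)/4 = 2 - 1/4*23 = 2 - 23/4 = -15/4 ≈ -3.7500)
D(d) = sqrt(2)*sqrt(d) (D(d) = sqrt(2*d) = sqrt(2)*sqrt(d))
s(L(-5, 1)) - D(W) = (11 + 1**2 - 12*1) - sqrt(2)*sqrt(-15/4) = (11 + 1 - 12) - sqrt(2)*I*sqrt(15)/2 = 0 - I*sqrt(30)/2 = -I*sqrt(30)/2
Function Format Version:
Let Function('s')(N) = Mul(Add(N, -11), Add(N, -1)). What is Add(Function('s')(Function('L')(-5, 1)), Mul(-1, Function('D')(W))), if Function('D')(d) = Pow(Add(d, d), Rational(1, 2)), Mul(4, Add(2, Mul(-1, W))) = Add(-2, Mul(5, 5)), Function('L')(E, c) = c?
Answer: Mul(Rational(-1, 2), I, Pow(30, Rational(1, 2))) ≈ Mul(-2.7386, I)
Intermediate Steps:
Function('s')(N) = Mul(Add(-1, N), Add(-11, N)) (Function('s')(N) = Mul(Add(-11, N), Add(-1, N)) = Mul(Add(-1, N), Add(-11, N)))
W = Rational(-15, 4) (W = Add(2, Mul(Rational(-1, 4), Add(-2, Mul(5, 5)))) = Add(2, Mul(Rational(-1, 4), Add(-2, 25))) = Add(2, Mul(Rational(-1, 4), 23)) = Add(2, Rational(-23, 4)) = Rational(-15, 4) ≈ -3.7500)
Function('D')(d) = Mul(Pow(2, Rational(1, 2)), Pow(d, Rational(1, 2))) (Function('D')(d) = Pow(Mul(2, d), Rational(1, 2)) = Mul(Pow(2, Rational(1, 2)), Pow(d, Rational(1, 2))))
Add(Function('s')(Function('L')(-5, 1)), Mul(-1, Function('D')(W))) = Add(Add(11, Pow(1, 2), Mul(-12, 1)), Mul(-1, Mul(Pow(2, Rational(1, 2)), Pow(Rational(-15, 4), Rational(1, 2))))) = Add(Add(11, 1, -12), Mul(-1, Mul(Pow(2, Rational(1, 2)), Mul(Rational(1, 2), I, Pow(15, Rational(1, 2)))))) = Add(0, Mul(-1, Mul(Rational(1, 2), I, Pow(30, Rational(1, 2))))) = Add(0, Mul(Rational(-1, 2), I, Pow(30, Rational(1, 2)))) = Mul(Rational(-1, 2), I, Pow(30, Rational(1, 2)))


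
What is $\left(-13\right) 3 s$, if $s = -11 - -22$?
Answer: $-429$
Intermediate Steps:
$s = 11$ ($s = -11 + 22 = 11$)
$\left(-13\right) 3 s = \left(-13\right) 3 \cdot 11 = \left(-39\right) 11 = -429$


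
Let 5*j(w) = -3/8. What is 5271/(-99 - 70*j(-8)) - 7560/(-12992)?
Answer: -1613621/29000 ≈ -55.642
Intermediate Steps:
j(w) = -3/40 (j(w) = (-3/8)/5 = (-3*⅛)/5 = (⅕)*(-3/8) = -3/40)
5271/(-99 - 70*j(-8)) - 7560/(-12992) = 5271/(-99 - 70*(-3/40)) - 7560/(-12992) = 5271/(-99 + 21/4) - 7560*(-1/12992) = 5271/(-375/4) + 135/232 = 5271*(-4/375) + 135/232 = -7028/125 + 135/232 = -1613621/29000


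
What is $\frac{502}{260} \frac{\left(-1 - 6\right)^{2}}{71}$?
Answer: $\frac{12299}{9230} \approx 1.3325$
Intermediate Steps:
$\frac{502}{260} \frac{\left(-1 - 6\right)^{2}}{71} = 502 \cdot \frac{1}{260} \left(-7\right)^{2} \cdot \frac{1}{71} = \frac{251 \cdot 49 \cdot \frac{1}{71}}{130} = \frac{251}{130} \cdot \frac{49}{71} = \frac{12299}{9230}$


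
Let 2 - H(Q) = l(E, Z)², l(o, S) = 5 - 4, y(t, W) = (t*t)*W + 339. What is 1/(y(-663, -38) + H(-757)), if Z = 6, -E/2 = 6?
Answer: -1/16703282 ≈ -5.9869e-8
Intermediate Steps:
E = -12 (E = -2*6 = -12)
y(t, W) = 339 + W*t² (y(t, W) = t²*W + 339 = W*t² + 339 = 339 + W*t²)
l(o, S) = 1
H(Q) = 1 (H(Q) = 2 - 1*1² = 2 - 1*1 = 2 - 1 = 1)
1/(y(-663, -38) + H(-757)) = 1/((339 - 38*(-663)²) + 1) = 1/((339 - 38*439569) + 1) = 1/((339 - 16703622) + 1) = 1/(-16703283 + 1) = 1/(-16703282) = -1/16703282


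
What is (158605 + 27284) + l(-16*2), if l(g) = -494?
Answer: 185395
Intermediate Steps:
(158605 + 27284) + l(-16*2) = (158605 + 27284) - 494 = 185889 - 494 = 185395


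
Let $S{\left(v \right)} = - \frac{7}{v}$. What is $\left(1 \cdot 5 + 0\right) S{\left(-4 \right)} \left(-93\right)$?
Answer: $- \frac{3255}{4} \approx -813.75$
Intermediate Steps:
$\left(1 \cdot 5 + 0\right) S{\left(-4 \right)} \left(-93\right) = \left(1 \cdot 5 + 0\right) \left(- \frac{7}{-4}\right) \left(-93\right) = \left(5 + 0\right) \left(\left(-7\right) \left(- \frac{1}{4}\right)\right) \left(-93\right) = 5 \cdot \frac{7}{4} \left(-93\right) = \frac{35}{4} \left(-93\right) = - \frac{3255}{4}$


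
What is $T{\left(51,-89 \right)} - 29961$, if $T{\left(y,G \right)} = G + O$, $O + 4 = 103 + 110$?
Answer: $-29841$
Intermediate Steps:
$O = 209$ ($O = -4 + \left(103 + 110\right) = -4 + 213 = 209$)
$T{\left(y,G \right)} = 209 + G$ ($T{\left(y,G \right)} = G + 209 = 209 + G$)
$T{\left(51,-89 \right)} - 29961 = \left(209 - 89\right) - 29961 = 120 - 29961 = -29841$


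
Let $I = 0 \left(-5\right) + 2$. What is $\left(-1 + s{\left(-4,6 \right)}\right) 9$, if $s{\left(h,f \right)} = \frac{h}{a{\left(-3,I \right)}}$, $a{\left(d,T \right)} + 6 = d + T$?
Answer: $- \frac{27}{7} \approx -3.8571$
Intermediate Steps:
$I = 2$ ($I = 0 + 2 = 2$)
$a{\left(d,T \right)} = -6 + T + d$ ($a{\left(d,T \right)} = -6 + \left(d + T\right) = -6 + \left(T + d\right) = -6 + T + d$)
$s{\left(h,f \right)} = - \frac{h}{7}$ ($s{\left(h,f \right)} = \frac{h}{-6 + 2 - 3} = \frac{h}{-7} = h \left(- \frac{1}{7}\right) = - \frac{h}{7}$)
$\left(-1 + s{\left(-4,6 \right)}\right) 9 = \left(-1 - - \frac{4}{7}\right) 9 = \left(-1 + \frac{4}{7}\right) 9 = \left(- \frac{3}{7}\right) 9 = - \frac{27}{7}$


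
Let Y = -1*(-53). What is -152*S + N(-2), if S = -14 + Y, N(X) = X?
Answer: -5930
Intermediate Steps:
Y = 53
S = 39 (S = -14 + 53 = 39)
-152*S + N(-2) = -152*39 - 2 = -5928 - 2 = -5930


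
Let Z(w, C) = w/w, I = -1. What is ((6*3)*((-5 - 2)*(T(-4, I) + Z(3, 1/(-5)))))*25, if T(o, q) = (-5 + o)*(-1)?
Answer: -31500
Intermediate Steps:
T(o, q) = 5 - o
Z(w, C) = 1
((6*3)*((-5 - 2)*(T(-4, I) + Z(3, 1/(-5)))))*25 = ((6*3)*((-5 - 2)*((5 - 1*(-4)) + 1)))*25 = (18*(-7*((5 + 4) + 1)))*25 = (18*(-7*(9 + 1)))*25 = (18*(-7*10))*25 = (18*(-70))*25 = -1260*25 = -31500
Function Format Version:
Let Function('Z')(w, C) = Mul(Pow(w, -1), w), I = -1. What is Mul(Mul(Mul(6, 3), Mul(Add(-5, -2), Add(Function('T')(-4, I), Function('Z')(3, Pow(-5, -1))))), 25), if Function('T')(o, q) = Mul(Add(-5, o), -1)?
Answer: -31500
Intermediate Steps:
Function('T')(o, q) = Add(5, Mul(-1, o))
Function('Z')(w, C) = 1
Mul(Mul(Mul(6, 3), Mul(Add(-5, -2), Add(Function('T')(-4, I), Function('Z')(3, Pow(-5, -1))))), 25) = Mul(Mul(Mul(6, 3), Mul(Add(-5, -2), Add(Add(5, Mul(-1, -4)), 1))), 25) = Mul(Mul(18, Mul(-7, Add(Add(5, 4), 1))), 25) = Mul(Mul(18, Mul(-7, Add(9, 1))), 25) = Mul(Mul(18, Mul(-7, 10)), 25) = Mul(Mul(18, -70), 25) = Mul(-1260, 25) = -31500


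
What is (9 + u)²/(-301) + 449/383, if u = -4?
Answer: 125574/115283 ≈ 1.0893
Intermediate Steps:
(9 + u)²/(-301) + 449/383 = (9 - 4)²/(-301) + 449/383 = 5²*(-1/301) + 449*(1/383) = 25*(-1/301) + 449/383 = -25/301 + 449/383 = 125574/115283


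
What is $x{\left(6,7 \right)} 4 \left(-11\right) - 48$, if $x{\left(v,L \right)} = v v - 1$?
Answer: $-1588$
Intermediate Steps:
$x{\left(v,L \right)} = -1 + v^{2}$ ($x{\left(v,L \right)} = v^{2} - 1 = -1 + v^{2}$)
$x{\left(6,7 \right)} 4 \left(-11\right) - 48 = \left(-1 + 6^{2}\right) 4 \left(-11\right) - 48 = \left(-1 + 36\right) \left(-44\right) - 48 = 35 \left(-44\right) - 48 = -1540 - 48 = -1588$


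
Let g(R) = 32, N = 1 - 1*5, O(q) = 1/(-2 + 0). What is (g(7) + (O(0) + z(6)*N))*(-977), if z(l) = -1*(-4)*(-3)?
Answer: -155343/2 ≈ -77672.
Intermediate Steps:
O(q) = -½ (O(q) = 1/(-2) = -½)
z(l) = -12 (z(l) = 4*(-3) = -12)
N = -4 (N = 1 - 5 = -4)
(g(7) + (O(0) + z(6)*N))*(-977) = (32 + (-½ - 12*(-4)))*(-977) = (32 + (-½ + 48))*(-977) = (32 + 95/2)*(-977) = (159/2)*(-977) = -155343/2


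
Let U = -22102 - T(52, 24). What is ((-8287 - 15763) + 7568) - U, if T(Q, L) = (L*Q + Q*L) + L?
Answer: 8140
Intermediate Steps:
T(Q, L) = L + 2*L*Q (T(Q, L) = (L*Q + L*Q) + L = 2*L*Q + L = L + 2*L*Q)
U = -24622 (U = -22102 - 24*(1 + 2*52) = -22102 - 24*(1 + 104) = -22102 - 24*105 = -22102 - 1*2520 = -22102 - 2520 = -24622)
((-8287 - 15763) + 7568) - U = ((-8287 - 15763) + 7568) - 1*(-24622) = (-24050 + 7568) + 24622 = -16482 + 24622 = 8140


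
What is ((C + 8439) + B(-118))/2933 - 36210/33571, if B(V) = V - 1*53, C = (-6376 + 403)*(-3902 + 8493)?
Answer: -920414044455/98463743 ≈ -9347.8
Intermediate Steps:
C = -27422043 (C = -5973*4591 = -27422043)
B(V) = -53 + V (B(V) = V - 53 = -53 + V)
((C + 8439) + B(-118))/2933 - 36210/33571 = ((-27422043 + 8439) + (-53 - 118))/2933 - 36210/33571 = (-27413604 - 171)*(1/2933) - 36210*1/33571 = -27413775*1/2933 - 36210/33571 = -27413775/2933 - 36210/33571 = -920414044455/98463743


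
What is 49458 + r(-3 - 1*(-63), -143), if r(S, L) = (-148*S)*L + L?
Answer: 1319155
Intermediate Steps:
r(S, L) = L - 148*L*S (r(S, L) = -148*L*S + L = L - 148*L*S)
49458 + r(-3 - 1*(-63), -143) = 49458 - 143*(1 - 148*(-3 - 1*(-63))) = 49458 - 143*(1 - 148*(-3 + 63)) = 49458 - 143*(1 - 148*60) = 49458 - 143*(1 - 8880) = 49458 - 143*(-8879) = 49458 + 1269697 = 1319155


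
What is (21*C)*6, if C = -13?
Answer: -1638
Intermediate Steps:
(21*C)*6 = (21*(-13))*6 = -273*6 = -1638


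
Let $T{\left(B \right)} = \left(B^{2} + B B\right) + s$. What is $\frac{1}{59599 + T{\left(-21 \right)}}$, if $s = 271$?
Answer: $\frac{1}{60752} \approx 1.646 \cdot 10^{-5}$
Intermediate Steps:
$T{\left(B \right)} = 271 + 2 B^{2}$ ($T{\left(B \right)} = \left(B^{2} + B B\right) + 271 = \left(B^{2} + B^{2}\right) + 271 = 2 B^{2} + 271 = 271 + 2 B^{2}$)
$\frac{1}{59599 + T{\left(-21 \right)}} = \frac{1}{59599 + \left(271 + 2 \left(-21\right)^{2}\right)} = \frac{1}{59599 + \left(271 + 2 \cdot 441\right)} = \frac{1}{59599 + \left(271 + 882\right)} = \frac{1}{59599 + 1153} = \frac{1}{60752}$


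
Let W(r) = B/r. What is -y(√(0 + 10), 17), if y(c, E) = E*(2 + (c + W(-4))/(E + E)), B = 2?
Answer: -135/4 - √10/2 ≈ -35.331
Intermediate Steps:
W(r) = 2/r
y(c, E) = E*(2 + (-½ + c)/(2*E)) (y(c, E) = E*(2 + (c + 2/(-4))/(E + E)) = E*(2 + (c + 2*(-¼))/((2*E))) = E*(2 + (c - ½)*(1/(2*E))) = E*(2 + (-½ + c)*(1/(2*E))) = E*(2 + (-½ + c)/(2*E)))
-y(√(0 + 10), 17) = -(-¼ + √(0 + 10)/2 + 2*17) = -(-¼ + √10/2 + 34) = -(135/4 + √10/2) = -135/4 - √10/2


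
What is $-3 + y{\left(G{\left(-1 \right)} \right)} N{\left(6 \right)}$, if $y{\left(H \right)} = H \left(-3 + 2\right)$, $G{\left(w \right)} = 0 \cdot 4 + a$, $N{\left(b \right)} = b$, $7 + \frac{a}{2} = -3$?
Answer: $117$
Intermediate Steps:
$a = -20$ ($a = -14 + 2 \left(-3\right) = -14 - 6 = -20$)
$G{\left(w \right)} = -20$ ($G{\left(w \right)} = 0 \cdot 4 - 20 = 0 - 20 = -20$)
$y{\left(H \right)} = - H$ ($y{\left(H \right)} = H \left(-1\right) = - H$)
$-3 + y{\left(G{\left(-1 \right)} \right)} N{\left(6 \right)} = -3 + \left(-1\right) \left(-20\right) 6 = -3 + 20 \cdot 6 = -3 + 120 = 117$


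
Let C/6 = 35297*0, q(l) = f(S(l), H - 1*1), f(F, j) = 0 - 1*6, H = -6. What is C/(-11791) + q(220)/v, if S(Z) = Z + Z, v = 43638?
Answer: -1/7273 ≈ -0.00013749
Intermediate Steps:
S(Z) = 2*Z
f(F, j) = -6 (f(F, j) = 0 - 6 = -6)
q(l) = -6
C = 0 (C = 6*(35297*0) = 6*0 = 0)
C/(-11791) + q(220)/v = 0/(-11791) - 6/43638 = 0*(-1/11791) - 6*1/43638 = 0 - 1/7273 = -1/7273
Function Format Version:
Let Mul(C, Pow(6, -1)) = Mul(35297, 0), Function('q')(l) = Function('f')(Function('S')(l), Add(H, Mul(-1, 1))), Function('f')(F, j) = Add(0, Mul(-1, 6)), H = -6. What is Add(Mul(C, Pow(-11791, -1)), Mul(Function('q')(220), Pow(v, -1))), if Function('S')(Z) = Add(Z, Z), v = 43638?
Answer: Rational(-1, 7273) ≈ -0.00013749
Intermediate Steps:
Function('S')(Z) = Mul(2, Z)
Function('f')(F, j) = -6 (Function('f')(F, j) = Add(0, -6) = -6)
Function('q')(l) = -6
C = 0 (C = Mul(6, Mul(35297, 0)) = Mul(6, 0) = 0)
Add(Mul(C, Pow(-11791, -1)), Mul(Function('q')(220), Pow(v, -1))) = Add(Mul(0, Pow(-11791, -1)), Mul(-6, Pow(43638, -1))) = Add(Mul(0, Rational(-1, 11791)), Mul(-6, Rational(1, 43638))) = Add(0, Rational(-1, 7273)) = Rational(-1, 7273)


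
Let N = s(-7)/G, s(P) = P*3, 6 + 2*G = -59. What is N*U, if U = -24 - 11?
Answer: -294/13 ≈ -22.615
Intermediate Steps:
G = -65/2 (G = -3 + (1/2)*(-59) = -3 - 59/2 = -65/2 ≈ -32.500)
s(P) = 3*P
N = 42/65 (N = (3*(-7))/(-65/2) = -21*(-2/65) = 42/65 ≈ 0.64615)
U = -35
N*U = (42/65)*(-35) = -294/13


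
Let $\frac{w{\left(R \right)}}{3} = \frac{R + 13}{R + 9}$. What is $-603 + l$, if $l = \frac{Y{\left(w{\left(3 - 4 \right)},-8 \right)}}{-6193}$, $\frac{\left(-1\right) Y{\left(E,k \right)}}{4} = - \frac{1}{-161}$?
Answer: $- \frac{601235015}{997073} \approx -603.0$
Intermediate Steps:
$w{\left(R \right)} = \frac{3 \left(13 + R\right)}{9 + R}$ ($w{\left(R \right)} = 3 \frac{R + 13}{R + 9} = 3 \frac{13 + R}{9 + R} = \frac{3 \left(13 + R\right)}{9 + R}$)
$Y{\left(E,k \right)} = - \frac{4}{161}$ ($Y{\left(E,k \right)} = - 4 \left(- \frac{1}{-161}\right) = - 4 \left(\left(-1\right) \left(- \frac{1}{161}\right)\right) = \left(-4\right) \frac{1}{161} = - \frac{4}{161}$)
$l = \frac{4}{997073}$ ($l = - \frac{4}{161 \left(-6193\right)} = \left(- \frac{4}{161}\right) \left(- \frac{1}{6193}\right) = \frac{4}{997073} \approx 4.0117 \cdot 10^{-6}$)
$-603 + l = -603 + \frac{4}{997073} = - \frac{601235015}{997073}$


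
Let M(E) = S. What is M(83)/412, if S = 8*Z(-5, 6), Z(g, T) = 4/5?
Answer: 8/515 ≈ 0.015534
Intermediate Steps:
Z(g, T) = ⅘ (Z(g, T) = 4*(⅕) = ⅘)
S = 32/5 (S = 8*(⅘) = 32/5 ≈ 6.4000)
M(E) = 32/5
M(83)/412 = (32/5)/412 = (32/5)*(1/412) = 8/515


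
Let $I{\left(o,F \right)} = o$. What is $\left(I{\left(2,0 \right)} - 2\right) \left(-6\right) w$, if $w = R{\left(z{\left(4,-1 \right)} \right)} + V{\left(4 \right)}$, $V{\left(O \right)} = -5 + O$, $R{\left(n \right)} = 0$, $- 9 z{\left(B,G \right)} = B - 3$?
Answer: $0$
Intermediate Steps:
$z{\left(B,G \right)} = \frac{1}{3} - \frac{B}{9}$ ($z{\left(B,G \right)} = - \frac{B - 3}{9} = - \frac{-3 + B}{9} = \frac{1}{3} - \frac{B}{9}$)
$w = -1$ ($w = 0 + \left(-5 + 4\right) = 0 - 1 = -1$)
$\left(I{\left(2,0 \right)} - 2\right) \left(-6\right) w = \left(2 - 2\right) \left(-6\right) \left(-1\right) = 0 \left(-6\right) \left(-1\right) = 0 \left(-1\right) = 0$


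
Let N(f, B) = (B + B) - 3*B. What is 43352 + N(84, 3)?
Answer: 43349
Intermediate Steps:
N(f, B) = -B (N(f, B) = 2*B - 3*B = -B)
43352 + N(84, 3) = 43352 - 1*3 = 43352 - 3 = 43349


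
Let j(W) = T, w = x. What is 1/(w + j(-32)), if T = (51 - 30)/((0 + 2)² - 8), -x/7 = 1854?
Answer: -4/51933 ≈ -7.7022e-5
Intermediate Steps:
x = -12978 (x = -7*1854 = -12978)
w = -12978
T = -21/4 (T = 21/(2² - 8) = 21/(4 - 8) = 21/(-4) = 21*(-¼) = -21/4 ≈ -5.2500)
j(W) = -21/4
1/(w + j(-32)) = 1/(-12978 - 21/4) = 1/(-51933/4) = -4/51933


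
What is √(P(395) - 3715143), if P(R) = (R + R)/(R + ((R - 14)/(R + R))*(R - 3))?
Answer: I*√197730803346518293/230701 ≈ 1927.5*I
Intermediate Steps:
P(R) = 2*R/(R + (-14 + R)*(-3 + R)/(2*R)) (P(R) = (2*R)/(R + ((-14 + R)/((2*R)))*(-3 + R)) = (2*R)/(R + ((-14 + R)*(1/(2*R)))*(-3 + R)) = (2*R)/(R + ((-14 + R)/(2*R))*(-3 + R)) = (2*R)/(R + (-14 + R)*(-3 + R)/(2*R)) = 2*R/(R + (-14 + R)*(-3 + R)/(2*R)))
√(P(395) - 3715143) = √(4*395²/(42 - 17*395 + 3*395²) - 3715143) = √(4*156025/(42 - 6715 + 3*156025) - 3715143) = √(4*156025/(42 - 6715 + 468075) - 3715143) = √(4*156025/461402 - 3715143) = √(4*156025*(1/461402) - 3715143) = √(312050/230701 - 3715143) = √(-857086893193/230701) = I*√197730803346518293/230701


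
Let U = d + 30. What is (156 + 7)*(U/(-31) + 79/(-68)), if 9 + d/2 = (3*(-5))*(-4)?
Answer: -1862275/2108 ≈ -883.43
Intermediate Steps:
d = 102 (d = -18 + 2*((3*(-5))*(-4)) = -18 + 2*(-15*(-4)) = -18 + 2*60 = -18 + 120 = 102)
U = 132 (U = 102 + 30 = 132)
(156 + 7)*(U/(-31) + 79/(-68)) = (156 + 7)*(132/(-31) + 79/(-68)) = 163*(132*(-1/31) + 79*(-1/68)) = 163*(-132/31 - 79/68) = 163*(-11425/2108) = -1862275/2108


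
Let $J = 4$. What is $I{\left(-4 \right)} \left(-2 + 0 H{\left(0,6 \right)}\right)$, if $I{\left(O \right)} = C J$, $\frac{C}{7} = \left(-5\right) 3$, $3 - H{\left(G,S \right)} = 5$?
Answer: $840$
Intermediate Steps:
$H{\left(G,S \right)} = -2$ ($H{\left(G,S \right)} = 3 - 5 = -2$)
$C = -105$ ($C = 7 \left(\left(-5\right) 3\right) = 7 \left(-15\right) = -105$)
$I{\left(O \right)} = -420$ ($I{\left(O \right)} = \left(-105\right) 4 = -420$)
$I{\left(-4 \right)} \left(-2 + 0 H{\left(0,6 \right)}\right) = - 420 \left(-2 + 0 \left(-2\right)\right) = - 420 \left(-2 + 0\right) = \left(-420\right) \left(-2\right) = 840$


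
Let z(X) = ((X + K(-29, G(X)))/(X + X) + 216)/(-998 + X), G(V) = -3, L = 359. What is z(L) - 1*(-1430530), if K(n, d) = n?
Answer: 109388311607/76467 ≈ 1.4305e+6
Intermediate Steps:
z(X) = (216 + (-29 + X)/(2*X))/(-998 + X) (z(X) = ((X - 29)/(X + X) + 216)/(-998 + X) = ((-29 + X)/((2*X)) + 216)/(-998 + X) = ((-29 + X)*(1/(2*X)) + 216)/(-998 + X) = ((-29 + X)/(2*X) + 216)/(-998 + X) = (216 + (-29 + X)/(2*X))/(-998 + X))
z(L) - 1*(-1430530) = (½)*(-29 + 433*359)/(359*(-998 + 359)) - 1*(-1430530) = (½)*(1/359)*(-29 + 155447)/(-639) + 1430530 = (½)*(1/359)*(-1/639)*155418 + 1430530 = -25903/76467 + 1430530 = 109388311607/76467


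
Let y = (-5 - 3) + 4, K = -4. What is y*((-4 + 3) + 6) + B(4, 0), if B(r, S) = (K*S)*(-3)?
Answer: -20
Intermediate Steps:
B(r, S) = 12*S (B(r, S) = -4*S*(-3) = 12*S)
y = -4 (y = -8 + 4 = -4)
y*((-4 + 3) + 6) + B(4, 0) = -4*((-4 + 3) + 6) + 12*0 = -4*(-1 + 6) + 0 = -4*5 + 0 = -20 + 0 = -20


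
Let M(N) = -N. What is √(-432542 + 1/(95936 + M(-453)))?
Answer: I*√4018678221487593/96389 ≈ 657.68*I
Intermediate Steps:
√(-432542 + 1/(95936 + M(-453))) = √(-432542 + 1/(95936 - 1*(-453))) = √(-432542 + 1/(95936 + 453)) = √(-432542 + 1/96389) = √(-41692290837/96389) = I*√4018678221487593/96389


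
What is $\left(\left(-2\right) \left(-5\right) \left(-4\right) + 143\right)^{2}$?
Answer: $10609$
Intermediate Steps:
$\left(\left(-2\right) \left(-5\right) \left(-4\right) + 143\right)^{2} = \left(10 \left(-4\right) + 143\right)^{2} = \left(-40 + 143\right)^{2} = 103^{2} = 10609$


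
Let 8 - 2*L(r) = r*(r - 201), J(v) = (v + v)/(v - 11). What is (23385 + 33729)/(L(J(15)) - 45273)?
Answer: -456912/356347 ≈ -1.2822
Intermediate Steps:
J(v) = 2*v/(-11 + v) (J(v) = (2*v)/(-11 + v) = 2*v/(-11 + v))
L(r) = 4 - r*(-201 + r)/2 (L(r) = 4 - r*(r - 201)/2 = 4 - r*(-201 + r)/2)
(23385 + 33729)/(L(J(15)) - 45273) = (23385 + 33729)/((4 - 900/(-11 + 15)**2/2 + 201*(2*15/(-11 + 15))/2) - 45273) = 57114/((4 - (2*15/4)**2/2 + 201*(2*15/4)/2) - 45273) = 57114/((4 - (2*15*(1/4))**2/2 + 201*(2*15*(1/4))/2) - 45273) = 57114/((4 - (15/2)**2/2 + (201/2)*(15/2)) - 45273) = 57114/((4 - 1/2*225/4 + 3015/4) - 45273) = 57114/((4 - 225/8 + 3015/4) - 45273) = 57114/(5837/8 - 45273) = 57114/(-356347/8) = 57114*(-8/356347) = -456912/356347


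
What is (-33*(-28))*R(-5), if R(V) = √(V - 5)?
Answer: 924*I*√10 ≈ 2921.9*I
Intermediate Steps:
R(V) = √(-5 + V)
(-33*(-28))*R(-5) = (-33*(-28))*√(-5 - 5) = 924*√(-10) = 924*(I*√10) = 924*I*√10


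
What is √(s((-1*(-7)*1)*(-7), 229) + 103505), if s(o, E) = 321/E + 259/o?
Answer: √265957399267/1603 ≈ 321.72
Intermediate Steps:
s(o, E) = 259/o + 321/E
√(s((-1*(-7)*1)*(-7), 229) + 103505) = √((259/(((-1*(-7)*1)*(-7))) + 321/229) + 103505) = √((259/(((7*1)*(-7))) + 321*(1/229)) + 103505) = √((259/((7*(-7))) + 321/229) + 103505) = √((259/(-49) + 321/229) + 103505) = √((259*(-1/49) + 321/229) + 103505) = √((-37/7 + 321/229) + 103505) = √(-6226/1603 + 103505) = √(165912289/1603) = √265957399267/1603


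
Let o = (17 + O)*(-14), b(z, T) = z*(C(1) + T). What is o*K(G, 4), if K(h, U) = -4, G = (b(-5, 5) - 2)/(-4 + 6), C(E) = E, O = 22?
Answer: 2184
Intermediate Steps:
b(z, T) = z*(1 + T)
G = -16 (G = (-5*(1 + 5) - 2)/(-4 + 6) = (-5*6 - 2)/2 = (-30 - 2)*(½) = -32*½ = -16)
o = -546 (o = (17 + 22)*(-14) = 39*(-14) = -546)
o*K(G, 4) = -546*(-4) = 2184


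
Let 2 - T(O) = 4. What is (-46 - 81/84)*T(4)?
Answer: 1315/14 ≈ 93.929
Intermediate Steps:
T(O) = -2 (T(O) = 2 - 1*4 = 2 - 4 = -2)
(-46 - 81/84)*T(4) = (-46 - 81/84)*(-2) = (-46 - 81*1/84)*(-2) = (-46 - 27/28)*(-2) = -1315/28*(-2) = 1315/14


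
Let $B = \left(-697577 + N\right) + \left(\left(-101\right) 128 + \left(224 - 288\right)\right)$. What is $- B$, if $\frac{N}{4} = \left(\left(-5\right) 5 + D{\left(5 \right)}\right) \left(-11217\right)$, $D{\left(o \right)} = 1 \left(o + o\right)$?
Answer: $37549$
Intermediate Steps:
$D{\left(o \right)} = 2 o$ ($D{\left(o \right)} = 1 \cdot 2 o = 2 o$)
$N = 673020$ ($N = 4 \left(\left(-5\right) 5 + 2 \cdot 5\right) \left(-11217\right) = 4 \left(-25 + 10\right) \left(-11217\right) = 4 \left(\left(-15\right) \left(-11217\right)\right) = 4 \cdot 168255 = 673020$)
$B = -37549$ ($B = \left(-697577 + 673020\right) + \left(\left(-101\right) 128 + \left(224 - 288\right)\right) = -24557 - 12992 = -37549$)
$- B = \left(-1\right) \left(-37549\right) = 37549$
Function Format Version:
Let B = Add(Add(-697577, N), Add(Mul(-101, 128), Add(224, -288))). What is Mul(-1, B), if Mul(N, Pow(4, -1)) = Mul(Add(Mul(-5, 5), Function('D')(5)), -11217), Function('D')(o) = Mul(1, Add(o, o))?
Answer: 37549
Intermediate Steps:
Function('D')(o) = Mul(2, o) (Function('D')(o) = Mul(1, Mul(2, o)) = Mul(2, o))
N = 673020 (N = Mul(4, Mul(Add(Mul(-5, 5), Mul(2, 5)), -11217)) = Mul(4, Mul(Add(-25, 10), -11217)) = Mul(4, Mul(-15, -11217)) = Mul(4, 168255) = 673020)
B = -37549 (B = Add(Add(-697577, 673020), Add(Mul(-101, 128), Add(224, -288))) = Add(-24557, Add(-12928, -64)) = Add(-24557, -12992) = -37549)
Mul(-1, B) = Mul(-1, -37549) = 37549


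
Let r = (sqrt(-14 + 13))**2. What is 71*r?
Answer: -71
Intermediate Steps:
r = -1 (r = (sqrt(-1))**2 = I**2 = -1)
71*r = 71*(-1) = -71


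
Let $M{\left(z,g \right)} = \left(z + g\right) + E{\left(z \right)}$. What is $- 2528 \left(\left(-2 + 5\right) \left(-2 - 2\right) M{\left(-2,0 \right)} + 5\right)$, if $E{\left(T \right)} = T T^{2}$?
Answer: $-316000$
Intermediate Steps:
$E{\left(T \right)} = T^{3}$
$M{\left(z,g \right)} = g + z + z^{3}$ ($M{\left(z,g \right)} = \left(z + g\right) + z^{3} = \left(g + z\right) + z^{3} = g + z + z^{3}$)
$- 2528 \left(\left(-2 + 5\right) \left(-2 - 2\right) M{\left(-2,0 \right)} + 5\right) = - 2528 \left(\left(-2 + 5\right) \left(-2 - 2\right) \left(0 - 2 + \left(-2\right)^{3}\right) + 5\right) = - 2528 \left(3 \left(-4\right) \left(0 - 2 - 8\right) + 5\right) = - 2528 \left(\left(-12\right) \left(-10\right) + 5\right) = - 2528 \left(120 + 5\right) = \left(-2528\right) 125 = -316000$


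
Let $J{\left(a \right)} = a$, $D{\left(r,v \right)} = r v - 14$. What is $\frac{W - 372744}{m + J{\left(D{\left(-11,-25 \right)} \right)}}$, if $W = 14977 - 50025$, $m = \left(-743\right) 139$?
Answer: $\frac{50974}{12877} \approx 3.9585$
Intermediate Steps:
$D{\left(r,v \right)} = -14 + r v$
$m = -103277$
$W = -35048$
$\frac{W - 372744}{m + J{\left(D{\left(-11,-25 \right)} \right)}} = \frac{-35048 - 372744}{-103277 - -261} = - \frac{407792}{-103277 + \left(-14 + 275\right)} = - \frac{407792}{-103277 + 261} = - \frac{407792}{-103016} = \left(-407792\right) \left(- \frac{1}{103016}\right) = \frac{50974}{12877}$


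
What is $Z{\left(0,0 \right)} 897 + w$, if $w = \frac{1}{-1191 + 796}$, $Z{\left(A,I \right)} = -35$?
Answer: $- \frac{12401026}{395} \approx -31395.0$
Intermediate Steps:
$w = - \frac{1}{395}$ ($w = \frac{1}{-395} = - \frac{1}{395} \approx -0.0025316$)
$Z{\left(0,0 \right)} 897 + w = \left(-35\right) 897 - \frac{1}{395} = -31395 - \frac{1}{395} = - \frac{12401026}{395}$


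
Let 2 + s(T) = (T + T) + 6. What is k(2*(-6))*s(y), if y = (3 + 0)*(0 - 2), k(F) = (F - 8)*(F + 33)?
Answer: 3360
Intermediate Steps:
k(F) = (-8 + F)*(33 + F)
y = -6 (y = 3*(-2) = -6)
s(T) = 4 + 2*T (s(T) = -2 + ((T + T) + 6) = -2 + (2*T + 6) = -2 + (6 + 2*T) = 4 + 2*T)
k(2*(-6))*s(y) = (-264 + (2*(-6))² + 25*(2*(-6)))*(4 + 2*(-6)) = (-264 + (-12)² + 25*(-12))*(4 - 12) = (-264 + 144 - 300)*(-8) = -420*(-8) = 3360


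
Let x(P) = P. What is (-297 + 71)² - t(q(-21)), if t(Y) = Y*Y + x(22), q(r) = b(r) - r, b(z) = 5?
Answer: 50378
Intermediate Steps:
q(r) = 5 - r
t(Y) = 22 + Y² (t(Y) = Y*Y + 22 = Y² + 22 = 22 + Y²)
(-297 + 71)² - t(q(-21)) = (-297 + 71)² - (22 + (5 - 1*(-21))²) = (-226)² - (22 + (5 + 21)²) = 51076 - (22 + 26²) = 51076 - (22 + 676) = 51076 - 1*698 = 51076 - 698 = 50378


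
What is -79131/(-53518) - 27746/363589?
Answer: 27286250731/19458556102 ≈ 1.4023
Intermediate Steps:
-79131/(-53518) - 27746/363589 = -79131*(-1/53518) - 27746*1/363589 = 79131/53518 - 27746/363589 = 27286250731/19458556102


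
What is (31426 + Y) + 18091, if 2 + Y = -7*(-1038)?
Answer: 56781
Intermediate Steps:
Y = 7264 (Y = -2 - 7*(-1038) = -2 + 7266 = 7264)
(31426 + Y) + 18091 = (31426 + 7264) + 18091 = 38690 + 18091 = 56781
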